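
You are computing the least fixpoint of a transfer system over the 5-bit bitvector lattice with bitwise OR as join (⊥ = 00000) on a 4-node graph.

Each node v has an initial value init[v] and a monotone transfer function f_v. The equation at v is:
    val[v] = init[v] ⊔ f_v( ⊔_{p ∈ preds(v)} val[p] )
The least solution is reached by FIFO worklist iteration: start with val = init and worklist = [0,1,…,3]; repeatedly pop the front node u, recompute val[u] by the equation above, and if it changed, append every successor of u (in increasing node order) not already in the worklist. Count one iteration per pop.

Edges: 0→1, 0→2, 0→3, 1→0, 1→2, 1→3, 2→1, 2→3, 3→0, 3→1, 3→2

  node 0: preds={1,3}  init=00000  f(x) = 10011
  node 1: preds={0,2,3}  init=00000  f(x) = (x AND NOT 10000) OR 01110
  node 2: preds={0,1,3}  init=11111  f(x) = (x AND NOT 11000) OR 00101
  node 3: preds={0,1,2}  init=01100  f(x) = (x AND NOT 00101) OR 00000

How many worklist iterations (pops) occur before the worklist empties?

Worklist (7 pops):
  #1 pop 0: in=01100 → 10011 (was 00000); enqueue []
  #2 pop 1: in=11111 → 01111 (was 00000); enqueue [0]
  #3 pop 2: in=11111 → 11111 (no change)
  #4 pop 3: in=11111 → 11110 (was 01100); enqueue [1,2]
  #5 pop 0: in=11111 → 10011 (no change)
  #6 pop 1: in=11111 → 01111 (no change)
  #7 pop 2: in=11111 → 11111 (no change)

Fixpoint:
  val[0] = 10011
  val[1] = 01111
  val[2] = 11111
  val[3] = 11110

7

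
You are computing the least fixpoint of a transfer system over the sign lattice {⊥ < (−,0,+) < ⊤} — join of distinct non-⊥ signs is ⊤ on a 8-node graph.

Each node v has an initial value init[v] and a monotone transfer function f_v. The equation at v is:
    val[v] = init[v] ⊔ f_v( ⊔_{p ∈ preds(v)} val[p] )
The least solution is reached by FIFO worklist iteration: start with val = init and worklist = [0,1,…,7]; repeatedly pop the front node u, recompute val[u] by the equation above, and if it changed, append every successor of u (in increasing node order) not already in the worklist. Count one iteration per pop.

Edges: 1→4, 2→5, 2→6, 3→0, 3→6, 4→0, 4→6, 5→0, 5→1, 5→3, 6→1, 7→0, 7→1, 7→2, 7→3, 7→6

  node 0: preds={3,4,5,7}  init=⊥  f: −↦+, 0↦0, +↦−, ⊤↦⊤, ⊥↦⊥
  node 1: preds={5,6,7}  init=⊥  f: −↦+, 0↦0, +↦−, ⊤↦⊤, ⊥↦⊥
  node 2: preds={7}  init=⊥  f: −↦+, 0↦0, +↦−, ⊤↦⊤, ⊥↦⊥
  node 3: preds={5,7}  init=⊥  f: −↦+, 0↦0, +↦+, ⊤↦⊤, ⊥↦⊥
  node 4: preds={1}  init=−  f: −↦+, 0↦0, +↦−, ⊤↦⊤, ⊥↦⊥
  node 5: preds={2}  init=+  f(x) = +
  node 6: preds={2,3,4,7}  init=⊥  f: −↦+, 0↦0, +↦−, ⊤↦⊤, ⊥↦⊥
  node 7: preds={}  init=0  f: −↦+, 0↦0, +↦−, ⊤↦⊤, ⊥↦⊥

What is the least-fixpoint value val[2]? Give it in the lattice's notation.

0

Iteration log — 10 steps:
  step 1. node 0  ⊔preds=⊤  new=⊤  old=⊥  +wl: 
  step 2. node 1  ⊔preds=⊤  new=⊤  old=⊥  +wl: 
  step 3. node 2  ⊔preds=0  new=0  old=⊥  +wl: 
  step 4. node 3  ⊔preds=⊤  new=⊤  old=⊥  +wl: 0
  step 5. node 4  ⊔preds=⊤  new=⊤  old=−  +wl: 
  step 6. node 5  ⊔preds=0  new=+  stable
  step 7. node 6  ⊔preds=⊤  new=⊤  old=⊥  +wl: 1
  step 8. node 7  ⊔preds=⊥  new=0  stable
  step 9. node 0  ⊔preds=⊤  new=⊤  stable
  step 10. node 1  ⊔preds=⊤  new=⊤  stable

Least fixpoint reached:
  node 0: ⊤
  node 1: ⊤
  node 2: 0
  node 3: ⊤
  node 4: ⊤
  node 5: +
  node 6: ⊤
  node 7: 0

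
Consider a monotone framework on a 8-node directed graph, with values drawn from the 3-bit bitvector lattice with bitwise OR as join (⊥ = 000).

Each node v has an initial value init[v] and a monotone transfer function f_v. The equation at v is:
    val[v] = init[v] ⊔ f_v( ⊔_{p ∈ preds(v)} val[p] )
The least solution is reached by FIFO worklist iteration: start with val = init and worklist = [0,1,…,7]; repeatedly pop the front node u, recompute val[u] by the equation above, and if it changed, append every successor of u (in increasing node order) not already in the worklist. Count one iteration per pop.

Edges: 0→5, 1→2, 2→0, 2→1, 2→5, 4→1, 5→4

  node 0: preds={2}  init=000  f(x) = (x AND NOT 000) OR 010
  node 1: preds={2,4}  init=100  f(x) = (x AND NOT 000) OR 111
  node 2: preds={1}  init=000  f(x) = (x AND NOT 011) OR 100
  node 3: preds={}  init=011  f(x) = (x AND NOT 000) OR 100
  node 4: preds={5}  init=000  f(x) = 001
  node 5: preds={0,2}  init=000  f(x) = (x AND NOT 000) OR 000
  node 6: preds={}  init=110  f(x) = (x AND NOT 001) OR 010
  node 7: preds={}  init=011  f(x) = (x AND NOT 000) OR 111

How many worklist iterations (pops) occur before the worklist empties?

12

Worklist (12 pops):
  #1 pop 0: in=000 → 010 (was 000); enqueue []
  #2 pop 1: in=000 → 111 (was 100); enqueue []
  #3 pop 2: in=111 → 100 (was 000); enqueue [0,1]
  #4 pop 3: in=000 → 111 (was 011); enqueue []
  #5 pop 4: in=000 → 001 (was 000); enqueue []
  #6 pop 5: in=110 → 110 (was 000); enqueue [4]
  #7 pop 6: in=000 → 110 (no change)
  #8 pop 7: in=000 → 111 (was 011); enqueue []
  #9 pop 0: in=100 → 110 (was 010); enqueue [5]
  #10 pop 1: in=101 → 111 (no change)
  #11 pop 4: in=110 → 001 (no change)
  #12 pop 5: in=110 → 110 (no change)

Fixpoint:
  val[0] = 110
  val[1] = 111
  val[2] = 100
  val[3] = 111
  val[4] = 001
  val[5] = 110
  val[6] = 110
  val[7] = 111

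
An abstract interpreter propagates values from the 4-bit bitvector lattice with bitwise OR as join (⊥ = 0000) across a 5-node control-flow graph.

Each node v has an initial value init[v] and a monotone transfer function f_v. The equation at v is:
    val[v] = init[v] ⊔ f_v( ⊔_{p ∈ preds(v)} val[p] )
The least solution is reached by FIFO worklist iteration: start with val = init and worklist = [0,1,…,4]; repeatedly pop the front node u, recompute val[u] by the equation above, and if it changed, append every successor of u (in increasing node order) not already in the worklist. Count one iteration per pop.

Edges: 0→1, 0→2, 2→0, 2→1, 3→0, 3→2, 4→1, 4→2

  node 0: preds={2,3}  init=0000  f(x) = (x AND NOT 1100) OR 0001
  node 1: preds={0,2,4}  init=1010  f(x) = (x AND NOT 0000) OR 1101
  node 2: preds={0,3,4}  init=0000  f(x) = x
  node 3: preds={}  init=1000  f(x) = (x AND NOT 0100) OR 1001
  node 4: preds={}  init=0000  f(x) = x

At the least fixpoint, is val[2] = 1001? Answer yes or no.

yes

Trace (8 dequeues):
  [1] u=0 | in 1000 | out 0001 | prev 0000 | push {}
  [2] u=1 | in 0001 | out 1111 | prev 1010 | push {}
  [3] u=2 | in 1001 | out 1001 | prev 0000 | push {0,1}
  [4] u=3 | in 0000 | out 1001 | prev 1000 | push {2}
  [5] u=4 | in 0000 | out 0000 | ==
  [6] u=0 | in 1001 | out 0001 | ==
  [7] u=1 | in 1001 | out 1111 | ==
  [8] u=2 | in 1001 | out 1001 | ==

Converged values:
  [0] 0001
  [1] 1111
  [2] 1001
  [3] 1001
  [4] 0000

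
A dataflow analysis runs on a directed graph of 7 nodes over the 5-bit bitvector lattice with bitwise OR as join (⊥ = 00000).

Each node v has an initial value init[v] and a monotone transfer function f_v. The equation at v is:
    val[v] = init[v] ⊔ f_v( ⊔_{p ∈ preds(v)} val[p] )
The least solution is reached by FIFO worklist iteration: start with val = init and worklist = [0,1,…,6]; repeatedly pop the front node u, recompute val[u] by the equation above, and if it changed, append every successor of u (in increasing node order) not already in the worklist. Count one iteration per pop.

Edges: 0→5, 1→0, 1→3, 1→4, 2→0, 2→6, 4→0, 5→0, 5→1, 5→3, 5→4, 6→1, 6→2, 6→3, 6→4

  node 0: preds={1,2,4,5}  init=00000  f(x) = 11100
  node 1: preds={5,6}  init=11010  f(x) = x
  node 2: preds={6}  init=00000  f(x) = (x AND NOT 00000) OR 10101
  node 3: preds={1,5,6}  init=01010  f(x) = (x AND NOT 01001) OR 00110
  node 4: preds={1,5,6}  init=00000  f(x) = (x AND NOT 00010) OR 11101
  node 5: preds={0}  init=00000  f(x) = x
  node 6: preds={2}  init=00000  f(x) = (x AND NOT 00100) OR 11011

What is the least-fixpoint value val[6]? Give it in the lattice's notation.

11011

Iteration log — 14 steps:
  step 1. node 0  ⊔preds=11010  new=11100  old=00000  +wl: 
  step 2. node 1  ⊔preds=00000  new=11010  stable
  step 3. node 2  ⊔preds=00000  new=10101  old=00000  +wl: 0
  step 4. node 3  ⊔preds=11010  new=11110  old=01010  +wl: 
  step 5. node 4  ⊔preds=11010  new=11101  old=00000  +wl: 
  step 6. node 5  ⊔preds=11100  new=11100  old=00000  +wl: 1,3,4
  step 7. node 6  ⊔preds=10101  new=11011  old=00000  +wl: 2
  step 8. node 0  ⊔preds=11111  new=11100  stable
  step 9. node 1  ⊔preds=11111  new=11111  old=11010  +wl: 0
  step 10. node 3  ⊔preds=11111  new=11110  stable
  step 11. node 4  ⊔preds=11111  new=11101  stable
  step 12. node 2  ⊔preds=11011  new=11111  old=10101  +wl: 6
  step 13. node 0  ⊔preds=11111  new=11100  stable
  step 14. node 6  ⊔preds=11111  new=11011  stable

Least fixpoint reached:
  node 0: 11100
  node 1: 11111
  node 2: 11111
  node 3: 11110
  node 4: 11101
  node 5: 11100
  node 6: 11011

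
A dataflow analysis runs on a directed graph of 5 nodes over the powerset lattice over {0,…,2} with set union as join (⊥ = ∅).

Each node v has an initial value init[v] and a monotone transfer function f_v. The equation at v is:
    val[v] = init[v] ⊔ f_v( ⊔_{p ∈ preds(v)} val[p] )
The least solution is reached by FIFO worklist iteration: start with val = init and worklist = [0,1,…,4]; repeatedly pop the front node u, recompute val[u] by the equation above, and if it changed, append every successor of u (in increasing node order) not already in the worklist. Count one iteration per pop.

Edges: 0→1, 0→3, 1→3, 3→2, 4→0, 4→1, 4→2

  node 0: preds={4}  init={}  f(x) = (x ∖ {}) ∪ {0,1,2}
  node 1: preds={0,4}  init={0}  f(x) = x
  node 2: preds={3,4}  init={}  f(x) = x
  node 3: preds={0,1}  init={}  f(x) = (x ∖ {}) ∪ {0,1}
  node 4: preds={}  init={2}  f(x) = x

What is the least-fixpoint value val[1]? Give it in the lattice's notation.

{0,1,2}

Worklist (6 pops):
  #1 pop 0: in={2} → {0,1,2} (was {}); enqueue []
  #2 pop 1: in={0,1,2} → {0,1,2} (was {0}); enqueue []
  #3 pop 2: in={2} → {2} (was {}); enqueue []
  #4 pop 3: in={0,1,2} → {0,1,2} (was {}); enqueue [2]
  #5 pop 4: in={} → {2} (no change)
  #6 pop 2: in={0,1,2} → {0,1,2} (was {2}); enqueue []

Fixpoint:
  val[0] = {0,1,2}
  val[1] = {0,1,2}
  val[2] = {0,1,2}
  val[3] = {0,1,2}
  val[4] = {2}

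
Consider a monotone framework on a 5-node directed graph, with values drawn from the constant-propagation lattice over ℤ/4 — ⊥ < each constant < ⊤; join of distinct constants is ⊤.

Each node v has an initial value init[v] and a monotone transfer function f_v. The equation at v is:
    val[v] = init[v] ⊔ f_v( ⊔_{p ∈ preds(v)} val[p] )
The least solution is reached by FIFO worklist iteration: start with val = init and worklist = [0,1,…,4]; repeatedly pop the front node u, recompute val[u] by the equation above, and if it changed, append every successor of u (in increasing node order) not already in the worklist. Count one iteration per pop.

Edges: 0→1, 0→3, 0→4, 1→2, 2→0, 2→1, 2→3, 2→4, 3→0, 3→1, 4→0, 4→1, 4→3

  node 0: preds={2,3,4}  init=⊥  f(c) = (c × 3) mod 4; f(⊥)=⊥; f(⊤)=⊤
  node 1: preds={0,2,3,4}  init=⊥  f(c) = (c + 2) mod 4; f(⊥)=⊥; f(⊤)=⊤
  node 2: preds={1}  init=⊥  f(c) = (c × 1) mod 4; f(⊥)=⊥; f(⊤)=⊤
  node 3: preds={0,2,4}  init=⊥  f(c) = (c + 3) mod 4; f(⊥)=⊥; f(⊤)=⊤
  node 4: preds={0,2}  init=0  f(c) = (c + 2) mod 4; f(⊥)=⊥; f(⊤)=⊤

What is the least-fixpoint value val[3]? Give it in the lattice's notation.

⊤

Worklist (14 pops):
  #1 pop 0: in=0 → 0 (was ⊥); enqueue []
  #2 pop 1: in=0 → 2 (was ⊥); enqueue []
  #3 pop 2: in=2 → 2 (was ⊥); enqueue [0,1]
  #4 pop 3: in=⊤ → ⊤ (was ⊥); enqueue []
  #5 pop 4: in=⊤ → ⊤ (was 0); enqueue [3]
  #6 pop 0: in=⊤ → ⊤ (was 0); enqueue [4]
  #7 pop 1: in=⊤ → ⊤ (was 2); enqueue [2]
  #8 pop 3: in=⊤ → ⊤ (no change)
  #9 pop 4: in=⊤ → ⊤ (no change)
  #10 pop 2: in=⊤ → ⊤ (was 2); enqueue [0,1,3,4]
  #11 pop 0: in=⊤ → ⊤ (no change)
  #12 pop 1: in=⊤ → ⊤ (no change)
  #13 pop 3: in=⊤ → ⊤ (no change)
  #14 pop 4: in=⊤ → ⊤ (no change)

Fixpoint:
  val[0] = ⊤
  val[1] = ⊤
  val[2] = ⊤
  val[3] = ⊤
  val[4] = ⊤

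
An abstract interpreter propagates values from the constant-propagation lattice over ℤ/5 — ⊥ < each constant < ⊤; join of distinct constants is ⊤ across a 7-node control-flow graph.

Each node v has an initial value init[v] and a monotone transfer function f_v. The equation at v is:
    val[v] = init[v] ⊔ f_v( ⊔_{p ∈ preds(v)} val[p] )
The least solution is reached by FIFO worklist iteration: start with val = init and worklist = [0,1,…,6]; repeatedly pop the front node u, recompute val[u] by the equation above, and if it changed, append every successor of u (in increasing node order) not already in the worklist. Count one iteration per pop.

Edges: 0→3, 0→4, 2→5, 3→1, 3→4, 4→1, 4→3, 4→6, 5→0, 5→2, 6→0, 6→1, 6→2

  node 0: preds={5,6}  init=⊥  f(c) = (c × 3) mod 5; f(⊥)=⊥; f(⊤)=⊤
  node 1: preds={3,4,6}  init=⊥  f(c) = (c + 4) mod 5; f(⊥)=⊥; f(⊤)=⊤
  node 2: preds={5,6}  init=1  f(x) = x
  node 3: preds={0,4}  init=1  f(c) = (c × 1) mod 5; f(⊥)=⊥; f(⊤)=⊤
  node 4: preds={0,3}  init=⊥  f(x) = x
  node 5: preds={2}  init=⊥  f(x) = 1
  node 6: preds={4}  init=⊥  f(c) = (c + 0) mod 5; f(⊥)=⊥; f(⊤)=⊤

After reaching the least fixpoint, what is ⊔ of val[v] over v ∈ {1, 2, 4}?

⊤

Trace (22 dequeues):
  [1] u=0 | in ⊥ | out ⊥ | ==
  [2] u=1 | in 1 | out 0 | prev ⊥ | push {}
  [3] u=2 | in ⊥ | out 1 | ==
  [4] u=3 | in ⊥ | out 1 | ==
  [5] u=4 | in 1 | out 1 | prev ⊥ | push {1,3}
  [6] u=5 | in 1 | out 1 | prev ⊥ | push {0,2}
  [7] u=6 | in 1 | out 1 | prev ⊥ | push {}
  [8] u=1 | in 1 | out 0 | ==
  [9] u=3 | in 1 | out 1 | ==
  [10] u=0 | in 1 | out 3 | prev ⊥ | push {3,4}
  [11] u=2 | in 1 | out 1 | ==
  [12] u=3 | in ⊤ | out ⊤ | prev 1 | push {1}
  [13] u=4 | in ⊤ | out ⊤ | prev 1 | push {3,6}
  [14] u=1 | in ⊤ | out ⊤ | prev 0 | push {}
  [15] u=3 | in ⊤ | out ⊤ | ==
  [16] u=6 | in ⊤ | out ⊤ | prev 1 | push {0,1,2}
  [17] u=0 | in ⊤ | out ⊤ | prev 3 | push {3,4}
  [18] u=1 | in ⊤ | out ⊤ | ==
  [19] u=2 | in ⊤ | out ⊤ | prev 1 | push {5}
  [20] u=3 | in ⊤ | out ⊤ | ==
  [21] u=4 | in ⊤ | out ⊤ | ==
  [22] u=5 | in ⊤ | out 1 | ==

Converged values:
  [0] ⊤
  [1] ⊤
  [2] ⊤
  [3] ⊤
  [4] ⊤
  [5] 1
  [6] ⊤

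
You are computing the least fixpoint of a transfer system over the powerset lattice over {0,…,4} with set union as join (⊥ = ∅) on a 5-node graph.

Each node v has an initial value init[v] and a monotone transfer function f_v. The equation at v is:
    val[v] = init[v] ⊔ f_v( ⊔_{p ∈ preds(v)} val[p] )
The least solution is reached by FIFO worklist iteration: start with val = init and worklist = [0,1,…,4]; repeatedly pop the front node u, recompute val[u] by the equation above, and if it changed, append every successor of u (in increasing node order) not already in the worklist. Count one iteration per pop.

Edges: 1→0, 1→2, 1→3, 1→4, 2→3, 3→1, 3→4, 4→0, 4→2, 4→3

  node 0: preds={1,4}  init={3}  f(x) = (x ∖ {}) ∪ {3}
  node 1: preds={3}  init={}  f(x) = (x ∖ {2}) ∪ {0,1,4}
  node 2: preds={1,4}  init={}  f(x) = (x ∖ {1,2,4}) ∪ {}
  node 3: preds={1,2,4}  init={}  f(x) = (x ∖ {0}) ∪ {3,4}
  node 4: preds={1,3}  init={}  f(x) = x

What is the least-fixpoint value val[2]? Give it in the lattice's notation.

{0,3}

Worklist (11 pops):
  #1 pop 0: in={} → {3} (no change)
  #2 pop 1: in={} → {0,1,4} (was {}); enqueue [0]
  #3 pop 2: in={0,1,4} → {0} (was {}); enqueue []
  #4 pop 3: in={0,1,4} → {1,3,4} (was {}); enqueue [1]
  #5 pop 4: in={0,1,3,4} → {0,1,3,4} (was {}); enqueue [2,3]
  #6 pop 0: in={0,1,3,4} → {0,1,3,4} (was {3}); enqueue []
  #7 pop 1: in={1,3,4} → {0,1,3,4} (was {0,1,4}); enqueue [0,4]
  #8 pop 2: in={0,1,3,4} → {0,3} (was {0}); enqueue []
  #9 pop 3: in={0,1,3,4} → {1,3,4} (no change)
  #10 pop 0: in={0,1,3,4} → {0,1,3,4} (no change)
  #11 pop 4: in={0,1,3,4} → {0,1,3,4} (no change)

Fixpoint:
  val[0] = {0,1,3,4}
  val[1] = {0,1,3,4}
  val[2] = {0,3}
  val[3] = {1,3,4}
  val[4] = {0,1,3,4}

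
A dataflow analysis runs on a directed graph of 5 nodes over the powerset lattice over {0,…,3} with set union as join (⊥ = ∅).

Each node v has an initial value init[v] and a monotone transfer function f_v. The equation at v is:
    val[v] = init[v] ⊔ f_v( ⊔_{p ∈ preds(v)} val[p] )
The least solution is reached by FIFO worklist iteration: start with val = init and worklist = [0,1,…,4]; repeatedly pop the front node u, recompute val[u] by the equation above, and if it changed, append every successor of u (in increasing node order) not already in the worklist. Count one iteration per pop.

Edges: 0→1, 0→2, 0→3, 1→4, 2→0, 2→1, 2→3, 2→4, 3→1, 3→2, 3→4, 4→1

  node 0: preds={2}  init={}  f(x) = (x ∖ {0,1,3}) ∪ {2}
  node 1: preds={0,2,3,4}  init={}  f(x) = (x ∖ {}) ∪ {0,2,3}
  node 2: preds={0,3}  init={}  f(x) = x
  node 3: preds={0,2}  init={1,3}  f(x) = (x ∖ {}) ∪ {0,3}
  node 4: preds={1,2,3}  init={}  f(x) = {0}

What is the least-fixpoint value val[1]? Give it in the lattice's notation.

{0,1,2,3}

Iteration log — 12 steps:
  step 1. node 0  ⊔preds={}  new={2}  old={}  +wl: 
  step 2. node 1  ⊔preds={1,2,3}  new={0,1,2,3}  old={}  +wl: 
  step 3. node 2  ⊔preds={1,2,3}  new={1,2,3}  old={}  +wl: 0,1
  step 4. node 3  ⊔preds={1,2,3}  new={0,1,2,3}  old={1,3}  +wl: 2
  step 5. node 4  ⊔preds={0,1,2,3}  new={0}  old={}  +wl: 
  step 6. node 0  ⊔preds={1,2,3}  new={2}  stable
  step 7. node 1  ⊔preds={0,1,2,3}  new={0,1,2,3}  stable
  step 8. node 2  ⊔preds={0,1,2,3}  new={0,1,2,3}  old={1,2,3}  +wl: 0,1,3,4
  step 9. node 0  ⊔preds={0,1,2,3}  new={2}  stable
  step 10. node 1  ⊔preds={0,1,2,3}  new={0,1,2,3}  stable
  step 11. node 3  ⊔preds={0,1,2,3}  new={0,1,2,3}  stable
  step 12. node 4  ⊔preds={0,1,2,3}  new={0}  stable

Least fixpoint reached:
  node 0: {2}
  node 1: {0,1,2,3}
  node 2: {0,1,2,3}
  node 3: {0,1,2,3}
  node 4: {0}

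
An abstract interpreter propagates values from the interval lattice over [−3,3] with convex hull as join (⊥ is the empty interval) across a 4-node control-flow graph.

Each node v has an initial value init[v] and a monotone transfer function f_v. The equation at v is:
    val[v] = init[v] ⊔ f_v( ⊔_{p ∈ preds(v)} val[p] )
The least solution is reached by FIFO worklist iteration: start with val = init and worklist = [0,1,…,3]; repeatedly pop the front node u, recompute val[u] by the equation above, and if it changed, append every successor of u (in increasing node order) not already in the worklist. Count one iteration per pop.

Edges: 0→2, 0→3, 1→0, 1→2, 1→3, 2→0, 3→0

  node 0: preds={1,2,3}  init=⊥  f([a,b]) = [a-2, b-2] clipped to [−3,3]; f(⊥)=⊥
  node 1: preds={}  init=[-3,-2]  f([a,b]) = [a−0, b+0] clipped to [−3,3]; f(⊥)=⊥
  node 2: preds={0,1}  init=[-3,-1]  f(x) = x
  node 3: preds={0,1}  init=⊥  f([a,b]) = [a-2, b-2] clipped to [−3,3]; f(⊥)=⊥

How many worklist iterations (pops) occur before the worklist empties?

5

Trace (5 dequeues):
  [1] u=0 | in [-3,-1] | out [-3,-3] | prev ⊥ | push {}
  [2] u=1 | in ⊥ | out [-3,-2] | ==
  [3] u=2 | in [-3,-2] | out [-3,-1] | ==
  [4] u=3 | in [-3,-2] | out [-3,-3] | prev ⊥ | push {0}
  [5] u=0 | in [-3,-1] | out [-3,-3] | ==

Converged values:
  [0] [-3,-3]
  [1] [-3,-2]
  [2] [-3,-1]
  [3] [-3,-3]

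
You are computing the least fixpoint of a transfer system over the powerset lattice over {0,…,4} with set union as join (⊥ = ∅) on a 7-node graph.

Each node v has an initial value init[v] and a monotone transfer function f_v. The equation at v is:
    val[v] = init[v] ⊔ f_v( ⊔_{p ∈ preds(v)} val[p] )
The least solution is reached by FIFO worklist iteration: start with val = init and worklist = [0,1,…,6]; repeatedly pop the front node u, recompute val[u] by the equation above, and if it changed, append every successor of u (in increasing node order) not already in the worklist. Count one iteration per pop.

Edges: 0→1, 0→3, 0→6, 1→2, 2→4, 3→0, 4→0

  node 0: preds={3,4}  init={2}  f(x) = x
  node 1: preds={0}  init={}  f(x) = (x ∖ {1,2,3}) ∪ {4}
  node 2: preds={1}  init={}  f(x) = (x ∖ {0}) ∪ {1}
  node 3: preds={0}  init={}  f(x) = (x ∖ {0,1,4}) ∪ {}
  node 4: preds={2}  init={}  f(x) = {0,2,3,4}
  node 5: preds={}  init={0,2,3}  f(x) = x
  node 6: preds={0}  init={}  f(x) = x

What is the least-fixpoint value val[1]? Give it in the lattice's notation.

Iteration log — 13 steps:
  step 1. node 0  ⊔preds={}  new={2}  stable
  step 2. node 1  ⊔preds={2}  new={4}  old={}  +wl: 
  step 3. node 2  ⊔preds={4}  new={1,4}  old={}  +wl: 
  step 4. node 3  ⊔preds={2}  new={2}  old={}  +wl: 0
  step 5. node 4  ⊔preds={1,4}  new={0,2,3,4}  old={}  +wl: 
  step 6. node 5  ⊔preds={}  new={0,2,3}  stable
  step 7. node 6  ⊔preds={2}  new={2}  old={}  +wl: 
  step 8. node 0  ⊔preds={0,2,3,4}  new={0,2,3,4}  old={2}  +wl: 1,3,6
  step 9. node 1  ⊔preds={0,2,3,4}  new={0,4}  old={4}  +wl: 2
  step 10. node 3  ⊔preds={0,2,3,4}  new={2,3}  old={2}  +wl: 0
  step 11. node 6  ⊔preds={0,2,3,4}  new={0,2,3,4}  old={2}  +wl: 
  step 12. node 2  ⊔preds={0,4}  new={1,4}  stable
  step 13. node 0  ⊔preds={0,2,3,4}  new={0,2,3,4}  stable

Least fixpoint reached:
  node 0: {0,2,3,4}
  node 1: {0,4}
  node 2: {1,4}
  node 3: {2,3}
  node 4: {0,2,3,4}
  node 5: {0,2,3}
  node 6: {0,2,3,4}

{0,4}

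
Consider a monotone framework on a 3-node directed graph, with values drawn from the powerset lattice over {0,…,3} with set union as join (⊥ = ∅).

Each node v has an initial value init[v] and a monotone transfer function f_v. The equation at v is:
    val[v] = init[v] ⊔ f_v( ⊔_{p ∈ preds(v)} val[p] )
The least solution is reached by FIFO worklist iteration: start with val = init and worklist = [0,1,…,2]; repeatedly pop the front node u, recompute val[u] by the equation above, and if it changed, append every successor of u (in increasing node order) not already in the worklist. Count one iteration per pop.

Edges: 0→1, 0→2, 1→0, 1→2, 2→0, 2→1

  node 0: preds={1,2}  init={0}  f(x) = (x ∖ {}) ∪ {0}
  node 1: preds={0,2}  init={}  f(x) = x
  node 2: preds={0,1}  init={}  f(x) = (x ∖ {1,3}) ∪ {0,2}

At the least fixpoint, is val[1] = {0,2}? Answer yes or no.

Trace (7 dequeues):
  [1] u=0 | in {} | out {0} | ==
  [2] u=1 | in {0} | out {0} | prev {} | push {0}
  [3] u=2 | in {0} | out {0,2} | prev {} | push {1}
  [4] u=0 | in {0,2} | out {0,2} | prev {0} | push {2}
  [5] u=1 | in {0,2} | out {0,2} | prev {0} | push {0}
  [6] u=2 | in {0,2} | out {0,2} | ==
  [7] u=0 | in {0,2} | out {0,2} | ==

Converged values:
  [0] {0,2}
  [1] {0,2}
  [2] {0,2}

yes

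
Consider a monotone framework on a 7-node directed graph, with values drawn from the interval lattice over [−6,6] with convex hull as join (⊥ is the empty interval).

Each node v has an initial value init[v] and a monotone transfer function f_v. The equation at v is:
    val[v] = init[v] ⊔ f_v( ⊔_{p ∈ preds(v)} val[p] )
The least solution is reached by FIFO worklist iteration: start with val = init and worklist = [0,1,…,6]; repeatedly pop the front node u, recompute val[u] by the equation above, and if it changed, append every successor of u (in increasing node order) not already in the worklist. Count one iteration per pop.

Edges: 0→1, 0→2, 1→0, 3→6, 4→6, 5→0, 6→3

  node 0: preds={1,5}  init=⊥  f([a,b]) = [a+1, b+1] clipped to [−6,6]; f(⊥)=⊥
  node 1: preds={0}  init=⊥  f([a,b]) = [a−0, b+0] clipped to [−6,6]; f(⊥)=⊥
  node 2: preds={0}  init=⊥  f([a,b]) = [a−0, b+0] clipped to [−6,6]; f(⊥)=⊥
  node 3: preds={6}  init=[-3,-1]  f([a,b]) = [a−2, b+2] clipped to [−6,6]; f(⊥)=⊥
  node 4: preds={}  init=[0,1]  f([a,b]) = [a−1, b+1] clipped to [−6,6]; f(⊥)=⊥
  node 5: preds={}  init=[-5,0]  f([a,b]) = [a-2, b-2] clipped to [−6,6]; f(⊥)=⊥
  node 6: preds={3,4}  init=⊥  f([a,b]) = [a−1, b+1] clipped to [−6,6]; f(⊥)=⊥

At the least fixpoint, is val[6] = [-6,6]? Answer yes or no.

yes

Trace (28 dequeues):
  [1] u=0 | in [-5,0] | out [-4,1] | prev ⊥ | push {}
  [2] u=1 | in [-4,1] | out [-4,1] | prev ⊥ | push {0}
  [3] u=2 | in [-4,1] | out [-4,1] | prev ⊥ | push {}
  [4] u=3 | in ⊥ | out [-3,-1] | ==
  [5] u=4 | in ⊥ | out [0,1] | ==
  [6] u=5 | in ⊥ | out [-5,0] | ==
  [7] u=6 | in [-3,1] | out [-4,2] | prev ⊥ | push {3}
  [8] u=0 | in [-5,1] | out [-4,2] | prev [-4,1] | push {1,2}
  [9] u=3 | in [-4,2] | out [-6,4] | prev [-3,-1] | push {6}
  [10] u=1 | in [-4,2] | out [-4,2] | prev [-4,1] | push {0}
  [11] u=2 | in [-4,2] | out [-4,2] | prev [-4,1] | push {}
  [12] u=6 | in [-6,4] | out [-6,5] | prev [-4,2] | push {3}
  [13] u=0 | in [-5,2] | out [-4,3] | prev [-4,2] | push {1,2}
  [14] u=3 | in [-6,5] | out [-6,6] | prev [-6,4] | push {6}
  [15] u=1 | in [-4,3] | out [-4,3] | prev [-4,2] | push {0}
  [16] u=2 | in [-4,3] | out [-4,3] | prev [-4,2] | push {}
  [17] u=6 | in [-6,6] | out [-6,6] | prev [-6,5] | push {3}
  [18] u=0 | in [-5,3] | out [-4,4] | prev [-4,3] | push {1,2}
  [19] u=3 | in [-6,6] | out [-6,6] | ==
  [20] u=1 | in [-4,4] | out [-4,4] | prev [-4,3] | push {0}
  [21] u=2 | in [-4,4] | out [-4,4] | prev [-4,3] | push {}
  [22] u=0 | in [-5,4] | out [-4,5] | prev [-4,4] | push {1,2}
  [23] u=1 | in [-4,5] | out [-4,5] | prev [-4,4] | push {0}
  [24] u=2 | in [-4,5] | out [-4,5] | prev [-4,4] | push {}
  [25] u=0 | in [-5,5] | out [-4,6] | prev [-4,5] | push {1,2}
  [26] u=1 | in [-4,6] | out [-4,6] | prev [-4,5] | push {0}
  [27] u=2 | in [-4,6] | out [-4,6] | prev [-4,5] | push {}
  [28] u=0 | in [-5,6] | out [-4,6] | ==

Converged values:
  [0] [-4,6]
  [1] [-4,6]
  [2] [-4,6]
  [3] [-6,6]
  [4] [0,1]
  [5] [-5,0]
  [6] [-6,6]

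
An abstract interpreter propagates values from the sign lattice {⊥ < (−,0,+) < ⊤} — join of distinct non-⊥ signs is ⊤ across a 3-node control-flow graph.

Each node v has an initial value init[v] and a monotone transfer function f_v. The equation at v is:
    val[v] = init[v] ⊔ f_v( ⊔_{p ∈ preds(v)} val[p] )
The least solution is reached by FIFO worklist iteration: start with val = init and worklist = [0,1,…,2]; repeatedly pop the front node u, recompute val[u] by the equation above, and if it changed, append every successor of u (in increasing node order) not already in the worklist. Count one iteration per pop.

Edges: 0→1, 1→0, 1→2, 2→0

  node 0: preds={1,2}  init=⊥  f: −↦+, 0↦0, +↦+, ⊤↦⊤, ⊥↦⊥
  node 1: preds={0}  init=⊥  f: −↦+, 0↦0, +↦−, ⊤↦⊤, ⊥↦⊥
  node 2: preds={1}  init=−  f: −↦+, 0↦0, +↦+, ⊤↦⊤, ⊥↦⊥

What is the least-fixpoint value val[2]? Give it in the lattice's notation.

⊤

Iteration log — 7 steps:
  step 1. node 0  ⊔preds=−  new=+  old=⊥  +wl: 
  step 2. node 1  ⊔preds=+  new=−  old=⊥  +wl: 0
  step 3. node 2  ⊔preds=−  new=⊤  old=−  +wl: 
  step 4. node 0  ⊔preds=⊤  new=⊤  old=+  +wl: 1
  step 5. node 1  ⊔preds=⊤  new=⊤  old=−  +wl: 0,2
  step 6. node 0  ⊔preds=⊤  new=⊤  stable
  step 7. node 2  ⊔preds=⊤  new=⊤  stable

Least fixpoint reached:
  node 0: ⊤
  node 1: ⊤
  node 2: ⊤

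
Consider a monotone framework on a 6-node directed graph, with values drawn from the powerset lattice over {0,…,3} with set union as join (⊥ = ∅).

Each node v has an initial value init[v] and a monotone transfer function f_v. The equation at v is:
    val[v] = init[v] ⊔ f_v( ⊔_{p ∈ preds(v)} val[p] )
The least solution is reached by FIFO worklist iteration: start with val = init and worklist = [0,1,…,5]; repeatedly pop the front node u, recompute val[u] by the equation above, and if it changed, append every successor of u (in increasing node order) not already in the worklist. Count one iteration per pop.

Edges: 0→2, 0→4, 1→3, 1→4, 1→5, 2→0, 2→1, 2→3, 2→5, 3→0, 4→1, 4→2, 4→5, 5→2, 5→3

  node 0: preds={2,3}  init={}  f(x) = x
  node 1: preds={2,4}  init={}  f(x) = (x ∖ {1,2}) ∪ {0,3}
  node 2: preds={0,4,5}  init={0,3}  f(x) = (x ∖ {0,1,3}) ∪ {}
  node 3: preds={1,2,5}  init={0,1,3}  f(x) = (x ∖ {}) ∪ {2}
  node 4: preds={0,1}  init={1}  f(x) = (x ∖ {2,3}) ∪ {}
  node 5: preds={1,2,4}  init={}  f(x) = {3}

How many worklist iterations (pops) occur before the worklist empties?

Trace (14 dequeues):
  [1] u=0 | in {0,1,3} | out {0,1,3} | prev {} | push {}
  [2] u=1 | in {0,1,3} | out {0,3} | prev {} | push {}
  [3] u=2 | in {0,1,3} | out {0,3} | ==
  [4] u=3 | in {0,3} | out {0,1,2,3} | prev {0,1,3} | push {0}
  [5] u=4 | in {0,1,3} | out {0,1} | prev {1} | push {1,2}
  [6] u=5 | in {0,1,3} | out {3} | prev {} | push {3}
  [7] u=0 | in {0,1,2,3} | out {0,1,2,3} | prev {0,1,3} | push {4}
  [8] u=1 | in {0,1,3} | out {0,3} | ==
  [9] u=2 | in {0,1,2,3} | out {0,2,3} | prev {0,3} | push {0,1,5}
  [10] u=3 | in {0,2,3} | out {0,1,2,3} | ==
  [11] u=4 | in {0,1,2,3} | out {0,1} | ==
  [12] u=0 | in {0,1,2,3} | out {0,1,2,3} | ==
  [13] u=1 | in {0,1,2,3} | out {0,3} | ==
  [14] u=5 | in {0,1,2,3} | out {3} | ==

Converged values:
  [0] {0,1,2,3}
  [1] {0,3}
  [2] {0,2,3}
  [3] {0,1,2,3}
  [4] {0,1}
  [5] {3}

14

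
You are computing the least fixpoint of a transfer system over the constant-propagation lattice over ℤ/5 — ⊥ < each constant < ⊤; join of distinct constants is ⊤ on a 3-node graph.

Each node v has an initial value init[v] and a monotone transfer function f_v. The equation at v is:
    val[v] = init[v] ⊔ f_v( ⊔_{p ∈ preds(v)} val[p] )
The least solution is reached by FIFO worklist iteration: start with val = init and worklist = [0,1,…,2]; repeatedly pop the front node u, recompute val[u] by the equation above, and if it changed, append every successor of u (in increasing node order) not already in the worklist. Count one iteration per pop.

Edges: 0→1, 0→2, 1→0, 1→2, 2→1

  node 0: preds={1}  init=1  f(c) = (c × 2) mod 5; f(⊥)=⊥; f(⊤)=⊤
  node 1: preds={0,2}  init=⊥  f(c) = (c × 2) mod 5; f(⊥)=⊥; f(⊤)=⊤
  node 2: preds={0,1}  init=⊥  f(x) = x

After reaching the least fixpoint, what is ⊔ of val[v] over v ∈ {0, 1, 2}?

⊤

Worklist (7 pops):
  #1 pop 0: in=⊥ → 1 (no change)
  #2 pop 1: in=1 → 2 (was ⊥); enqueue [0]
  #3 pop 2: in=⊤ → ⊤ (was ⊥); enqueue [1]
  #4 pop 0: in=2 → ⊤ (was 1); enqueue [2]
  #5 pop 1: in=⊤ → ⊤ (was 2); enqueue [0]
  #6 pop 2: in=⊤ → ⊤ (no change)
  #7 pop 0: in=⊤ → ⊤ (no change)

Fixpoint:
  val[0] = ⊤
  val[1] = ⊤
  val[2] = ⊤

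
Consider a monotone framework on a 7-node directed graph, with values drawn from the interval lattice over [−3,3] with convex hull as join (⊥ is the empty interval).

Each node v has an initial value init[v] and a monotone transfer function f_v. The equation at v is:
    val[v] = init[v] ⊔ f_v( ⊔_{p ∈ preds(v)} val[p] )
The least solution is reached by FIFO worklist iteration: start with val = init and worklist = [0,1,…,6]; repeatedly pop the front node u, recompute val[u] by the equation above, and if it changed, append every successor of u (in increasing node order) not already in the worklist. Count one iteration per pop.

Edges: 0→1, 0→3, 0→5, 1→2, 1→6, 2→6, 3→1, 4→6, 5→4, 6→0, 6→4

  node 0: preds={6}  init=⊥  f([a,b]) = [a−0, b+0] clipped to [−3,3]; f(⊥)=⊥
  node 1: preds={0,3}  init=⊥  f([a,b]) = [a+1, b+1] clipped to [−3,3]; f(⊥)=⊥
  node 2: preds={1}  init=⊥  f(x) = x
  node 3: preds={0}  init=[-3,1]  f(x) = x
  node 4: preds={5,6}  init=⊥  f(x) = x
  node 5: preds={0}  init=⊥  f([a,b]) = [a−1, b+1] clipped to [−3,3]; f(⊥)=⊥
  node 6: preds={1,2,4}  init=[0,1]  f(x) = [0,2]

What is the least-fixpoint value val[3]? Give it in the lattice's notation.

[-3,2]

Iteration log — 18 steps:
  step 1. node 0  ⊔preds=[0,1]  new=[0,1]  old=⊥  +wl: 
  step 2. node 1  ⊔preds=[-3,1]  new=[-2,2]  old=⊥  +wl: 
  step 3. node 2  ⊔preds=[-2,2]  new=[-2,2]  old=⊥  +wl: 
  step 4. node 3  ⊔preds=[0,1]  new=[-3,1]  stable
  step 5. node 4  ⊔preds=[0,1]  new=[0,1]  old=⊥  +wl: 
  step 6. node 5  ⊔preds=[0,1]  new=[-1,2]  old=⊥  +wl: 4
  step 7. node 6  ⊔preds=[-2,2]  new=[0,2]  old=[0,1]  +wl: 0
  step 8. node 4  ⊔preds=[-1,2]  new=[-1,2]  old=[0,1]  +wl: 6
  step 9. node 0  ⊔preds=[0,2]  new=[0,2]  old=[0,1]  +wl: 1,3,5
  step 10. node 6  ⊔preds=[-2,2]  new=[0,2]  stable
  step 11. node 1  ⊔preds=[-3,2]  new=[-2,3]  old=[-2,2]  +wl: 2,6
  step 12. node 3  ⊔preds=[0,2]  new=[-3,2]  old=[-3,1]  +wl: 1
  step 13. node 5  ⊔preds=[0,2]  new=[-1,3]  old=[-1,2]  +wl: 4
  step 14. node 2  ⊔preds=[-2,3]  new=[-2,3]  old=[-2,2]  +wl: 
  step 15. node 6  ⊔preds=[-2,3]  new=[0,2]  stable
  step 16. node 1  ⊔preds=[-3,2]  new=[-2,3]  stable
  step 17. node 4  ⊔preds=[-1,3]  new=[-1,3]  old=[-1,2]  +wl: 6
  step 18. node 6  ⊔preds=[-2,3]  new=[0,2]  stable

Least fixpoint reached:
  node 0: [0,2]
  node 1: [-2,3]
  node 2: [-2,3]
  node 3: [-3,2]
  node 4: [-1,3]
  node 5: [-1,3]
  node 6: [0,2]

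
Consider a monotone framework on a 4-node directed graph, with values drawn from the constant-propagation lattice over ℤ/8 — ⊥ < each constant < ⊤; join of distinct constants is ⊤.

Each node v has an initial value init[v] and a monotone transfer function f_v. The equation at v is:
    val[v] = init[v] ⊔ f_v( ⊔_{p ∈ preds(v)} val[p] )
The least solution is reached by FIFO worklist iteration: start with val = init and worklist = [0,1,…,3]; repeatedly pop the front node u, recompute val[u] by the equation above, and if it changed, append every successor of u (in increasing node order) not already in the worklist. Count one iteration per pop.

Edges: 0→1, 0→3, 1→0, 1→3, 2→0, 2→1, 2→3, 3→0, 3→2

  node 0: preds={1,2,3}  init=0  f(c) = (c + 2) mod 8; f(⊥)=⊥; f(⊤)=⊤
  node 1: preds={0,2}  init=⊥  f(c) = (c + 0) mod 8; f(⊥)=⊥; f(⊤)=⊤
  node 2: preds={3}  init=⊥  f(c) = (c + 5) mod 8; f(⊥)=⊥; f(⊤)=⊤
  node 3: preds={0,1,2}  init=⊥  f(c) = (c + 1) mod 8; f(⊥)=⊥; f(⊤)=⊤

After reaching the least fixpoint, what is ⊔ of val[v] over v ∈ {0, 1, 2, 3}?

Trace (13 dequeues):
  [1] u=0 | in ⊥ | out 0 | ==
  [2] u=1 | in 0 | out 0 | prev ⊥ | push {0}
  [3] u=2 | in ⊥ | out ⊥ | ==
  [4] u=3 | in 0 | out 1 | prev ⊥ | push {2}
  [5] u=0 | in ⊤ | out ⊤ | prev 0 | push {1,3}
  [6] u=2 | in 1 | out 6 | prev ⊥ | push {0}
  [7] u=1 | in ⊤ | out ⊤ | prev 0 | push {}
  [8] u=3 | in ⊤ | out ⊤ | prev 1 | push {2}
  [9] u=0 | in ⊤ | out ⊤ | ==
  [10] u=2 | in ⊤ | out ⊤ | prev 6 | push {0,1,3}
  [11] u=0 | in ⊤ | out ⊤ | ==
  [12] u=1 | in ⊤ | out ⊤ | ==
  [13] u=3 | in ⊤ | out ⊤ | ==

Converged values:
  [0] ⊤
  [1] ⊤
  [2] ⊤
  [3] ⊤

⊤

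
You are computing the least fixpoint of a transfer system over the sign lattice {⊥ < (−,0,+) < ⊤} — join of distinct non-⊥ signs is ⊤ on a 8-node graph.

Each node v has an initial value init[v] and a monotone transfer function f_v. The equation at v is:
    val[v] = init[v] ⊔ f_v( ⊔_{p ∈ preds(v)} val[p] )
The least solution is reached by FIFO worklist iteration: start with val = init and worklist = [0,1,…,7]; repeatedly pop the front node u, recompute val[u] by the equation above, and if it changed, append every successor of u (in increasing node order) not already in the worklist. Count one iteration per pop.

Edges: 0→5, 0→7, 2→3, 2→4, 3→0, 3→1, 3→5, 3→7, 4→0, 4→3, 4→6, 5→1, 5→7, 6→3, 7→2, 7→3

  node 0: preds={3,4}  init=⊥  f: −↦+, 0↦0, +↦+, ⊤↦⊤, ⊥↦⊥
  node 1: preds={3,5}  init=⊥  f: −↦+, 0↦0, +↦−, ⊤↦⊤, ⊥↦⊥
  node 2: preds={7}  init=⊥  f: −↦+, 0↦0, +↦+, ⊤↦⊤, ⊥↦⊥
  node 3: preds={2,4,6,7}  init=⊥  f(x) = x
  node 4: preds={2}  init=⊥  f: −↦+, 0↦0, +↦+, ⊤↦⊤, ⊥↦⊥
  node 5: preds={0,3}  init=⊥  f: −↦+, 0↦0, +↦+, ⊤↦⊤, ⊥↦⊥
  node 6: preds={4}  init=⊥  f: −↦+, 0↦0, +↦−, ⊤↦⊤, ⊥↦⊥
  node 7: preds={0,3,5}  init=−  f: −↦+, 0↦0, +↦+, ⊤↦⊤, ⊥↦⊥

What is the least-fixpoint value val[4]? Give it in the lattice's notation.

Iteration log — 20 steps:
  step 1. node 0  ⊔preds=⊥  new=⊥  stable
  step 2. node 1  ⊔preds=⊥  new=⊥  stable
  step 3. node 2  ⊔preds=−  new=+  old=⊥  +wl: 
  step 4. node 3  ⊔preds=⊤  new=⊤  old=⊥  +wl: 0,1
  step 5. node 4  ⊔preds=+  new=+  old=⊥  +wl: 3
  step 6. node 5  ⊔preds=⊤  new=⊤  old=⊥  +wl: 
  step 7. node 6  ⊔preds=+  new=−  old=⊥  +wl: 
  step 8. node 7  ⊔preds=⊤  new=⊤  old=−  +wl: 2
  step 9. node 0  ⊔preds=⊤  new=⊤  old=⊥  +wl: 5,7
  step 10. node 1  ⊔preds=⊤  new=⊤  old=⊥  +wl: 
  step 11. node 3  ⊔preds=⊤  new=⊤  stable
  step 12. node 2  ⊔preds=⊤  new=⊤  old=+  +wl: 3,4
  step 13. node 5  ⊔preds=⊤  new=⊤  stable
  step 14. node 7  ⊔preds=⊤  new=⊤  stable
  step 15. node 3  ⊔preds=⊤  new=⊤  stable
  step 16. node 4  ⊔preds=⊤  new=⊤  old=+  +wl: 0,3,6
  step 17. node 0  ⊔preds=⊤  new=⊤  stable
  step 18. node 3  ⊔preds=⊤  new=⊤  stable
  step 19. node 6  ⊔preds=⊤  new=⊤  old=−  +wl: 3
  step 20. node 3  ⊔preds=⊤  new=⊤  stable

Least fixpoint reached:
  node 0: ⊤
  node 1: ⊤
  node 2: ⊤
  node 3: ⊤
  node 4: ⊤
  node 5: ⊤
  node 6: ⊤
  node 7: ⊤

⊤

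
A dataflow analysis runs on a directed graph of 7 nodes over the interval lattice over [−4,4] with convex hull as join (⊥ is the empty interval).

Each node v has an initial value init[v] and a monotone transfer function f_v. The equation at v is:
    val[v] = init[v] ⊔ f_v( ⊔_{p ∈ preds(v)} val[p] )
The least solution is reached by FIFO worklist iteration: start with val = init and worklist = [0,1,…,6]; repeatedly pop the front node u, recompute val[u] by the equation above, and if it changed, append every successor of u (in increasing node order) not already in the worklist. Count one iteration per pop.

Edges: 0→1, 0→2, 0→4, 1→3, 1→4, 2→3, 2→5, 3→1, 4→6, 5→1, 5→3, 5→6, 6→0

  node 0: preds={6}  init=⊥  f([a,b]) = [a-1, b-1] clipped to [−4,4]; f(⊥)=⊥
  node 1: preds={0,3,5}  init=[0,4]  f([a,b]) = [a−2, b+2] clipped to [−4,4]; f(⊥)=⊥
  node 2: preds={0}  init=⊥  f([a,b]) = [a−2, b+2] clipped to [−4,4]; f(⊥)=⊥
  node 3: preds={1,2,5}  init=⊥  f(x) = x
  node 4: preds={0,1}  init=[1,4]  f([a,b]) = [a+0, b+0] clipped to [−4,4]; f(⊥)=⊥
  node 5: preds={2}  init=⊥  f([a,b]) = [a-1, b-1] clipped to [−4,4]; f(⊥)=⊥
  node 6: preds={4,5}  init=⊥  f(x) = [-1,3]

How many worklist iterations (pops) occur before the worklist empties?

Worklist (20 pops):
  #1 pop 0: in=⊥ → ⊥ (no change)
  #2 pop 1: in=⊥ → [0,4] (no change)
  #3 pop 2: in=⊥ → ⊥ (no change)
  #4 pop 3: in=[0,4] → [0,4] (was ⊥); enqueue [1]
  #5 pop 4: in=[0,4] → [0,4] (was [1,4]); enqueue []
  #6 pop 5: in=⊥ → ⊥ (no change)
  #7 pop 6: in=[0,4] → [-1,3] (was ⊥); enqueue [0]
  #8 pop 1: in=[0,4] → [-2,4] (was [0,4]); enqueue [3,4]
  #9 pop 0: in=[-1,3] → [-2,2] (was ⊥); enqueue [1,2]
  #10 pop 3: in=[-2,4] → [-2,4] (was [0,4]); enqueue []
  #11 pop 4: in=[-2,4] → [-2,4] (was [0,4]); enqueue [6]
  #12 pop 1: in=[-2,4] → [-4,4] (was [-2,4]); enqueue [3,4]
  #13 pop 2: in=[-2,2] → [-4,4] (was ⊥); enqueue [5]
  #14 pop 6: in=[-2,4] → [-1,3] (no change)
  #15 pop 3: in=[-4,4] → [-4,4] (was [-2,4]); enqueue [1]
  #16 pop 4: in=[-4,4] → [-4,4] (was [-2,4]); enqueue [6]
  #17 pop 5: in=[-4,4] → [-4,3] (was ⊥); enqueue [3]
  #18 pop 1: in=[-4,4] → [-4,4] (no change)
  #19 pop 6: in=[-4,4] → [-1,3] (no change)
  #20 pop 3: in=[-4,4] → [-4,4] (no change)

Fixpoint:
  val[0] = [-2,2]
  val[1] = [-4,4]
  val[2] = [-4,4]
  val[3] = [-4,4]
  val[4] = [-4,4]
  val[5] = [-4,3]
  val[6] = [-1,3]

20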